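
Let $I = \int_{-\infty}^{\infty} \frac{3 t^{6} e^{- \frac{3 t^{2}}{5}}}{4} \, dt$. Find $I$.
$\frac{625 \sqrt{15} \sqrt{\pi}}{288}$

Start from the elementary integral
$$J(a) = \int_{-\infty}^{\infty} \frac{3 e^{- a t^{2}}}{4} \, dt = \frac{3 \sqrt{\pi}}{4 \sqrt{a}}.$$

Differentiating under the integral sign brings down a factor of $(-t^2)$:
$$\frac{dJ}{da} = \int_{-\infty}^{\infty} - \frac{3 t^{2} e^{- a t^{2}}}{4} \, dt = - \frac{3 \sqrt{\pi}}{8 a^{\frac{3}{2}}}.$$

Repeating $3$ times in total — each differentiation brings down another $(-t^2)$ — gives
$$\frac{d^{3}J}{da^{3}} = \int_{-\infty}^{\infty} - \frac{3 t^{6} e^{- a t^{2}}}{4} \, dt = - \frac{45 \sqrt{\pi}}{32 a^{\frac{7}{2}}},$$
and the integrand here is $(-1)^{3}$ times the target integrand, so $I = (-1)^{3}\,\frac{d^{3}J}{da^{3}} = \frac{45 \sqrt{\pi}}{32 a^{\frac{7}{2}}}$.

Setting $a = \frac{3}{5}$:
$$I = \frac{625 \sqrt{15} \sqrt{\pi}}{288}.$$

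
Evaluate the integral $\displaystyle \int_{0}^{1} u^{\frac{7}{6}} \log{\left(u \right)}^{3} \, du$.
$- \frac{7776}{28561}$

Begin with the known integral
$$J(a) = \int_{0}^{1} u^{a} \, du = \frac{1}{a + 1}.$$

Differentiating under the integral sign brings down a factor of $\ln u$:
$$\frac{dJ}{da} = \int_{0}^{1} u^{a} \log{\left(u \right)} \, du = - \frac{1}{\left(a + 1\right)^{2}}.$$

Repeating $3$ times in total — each differentiation brings down another $\ln u$ — gives
$$\frac{d^{3}J}{da^{3}} = \int_{0}^{1} u^{a} \log{\left(u \right)}^{3} \, du = - \frac{6}{\left(a + 1\right)^{4}},$$
and the integrand here is exactly the target integrand, so $I = - \frac{6}{\left(a + 1\right)^{4}}$.

Setting $a = \frac{7}{6}$:
$$I = - \frac{7776}{28561}.$$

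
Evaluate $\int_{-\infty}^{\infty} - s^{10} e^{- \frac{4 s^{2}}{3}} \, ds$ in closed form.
$- \frac{229635 \sqrt{3} \sqrt{\pi}}{65536}$

Begin with the known integral
$$J(a) = \int_{-\infty}^{\infty} - e^{- a s^{2}} \, ds = - \frac{\sqrt{\pi}}{\sqrt{a}}.$$

Differentiating under the integral sign brings down a factor of $(-s^2)$:
$$\frac{dJ}{da} = \int_{-\infty}^{\infty} s^{2} e^{- a s^{2}} \, ds = \frac{\sqrt{\pi}}{2 a^{\frac{3}{2}}}.$$

Repeating $5$ times in total — each differentiation brings down another $(-s^2)$ — gives
$$\frac{d^{5}J}{da^{5}} = \int_{-\infty}^{\infty} s^{10} e^{- a s^{2}} \, ds = \frac{945 \sqrt{\pi}}{32 a^{\frac{11}{2}}},$$
and the integrand here is $(-1)^{5}$ times the target integrand, so $I = (-1)^{5}\,\frac{d^{5}J}{da^{5}} = - \frac{945 \sqrt{\pi}}{32 a^{\frac{11}{2}}}$.

Setting $a = \frac{4}{3}$:
$$I = - \frac{229635 \sqrt{3} \sqrt{\pi}}{65536}.$$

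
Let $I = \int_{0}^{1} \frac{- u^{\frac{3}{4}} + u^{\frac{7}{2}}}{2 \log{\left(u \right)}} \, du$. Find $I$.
$\log{\left(\frac{3 \sqrt{14}}{7} \right)}$

Replace the exponent $\frac{3}{4}$ by a parameter $a$: let $I(a) = \int_{0}^{1} \frac{u^{\frac{7}{2}} - u^{a}}{2 \log{\left(u \right)}} \, du$.

Since $\dfrac{\partial}{\partial a}\,u^{a} = u^{a} \ln u$, the $\ln u$ in the denominator cancels and
$$\frac{dI}{da} = \int_{0}^{1} - \frac{1}{2} u^{a} \, du = - \frac{1}{2} \left[\frac{u^{a+1}}{a+1}\right]_0^1 = - \frac{1}{2 a + 2}.$$

Integrating with respect to $a$ gives $I(a) = - \frac{\log{\left(a + 1 \right)}}{2} - \frac{\log{\left(2 \right)}}{2} + \log{\left(3 \right)} + C$.

At $a = \frac{7}{2}$ the integrand is identically $0$, so $I(\frac{7}{2}) = 0$. The closed form gives $0$, hence $C = 0$.

Setting $a = \frac{3}{4}$:
$$I = \log{\left(\frac{3 \sqrt{14}}{7} \right)}.$$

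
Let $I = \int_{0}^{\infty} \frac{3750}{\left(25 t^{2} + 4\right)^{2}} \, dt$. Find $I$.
$\frac{375 \pi}{16}$

Begin with the known result
$$J(a) = \int_{0}^{\infty} \frac{6}{a^{2} + t^{2}} \, dt = \frac{3 \pi}{a}.$$

Differentiating under the integral sign with respect to $a$,
$$\frac{dJ}{da} = \int_{0}^{\infty} - \frac{12 a}{\left(a^{2} + t^{2}\right)^{2}} \, dt = - \frac{3 \pi}{a^{2}},$$
so $\int_{0}^{\infty} \frac{6}{\left(a^{2} + t^{2}\right)^{2}} \, dt = \frac{3 \pi}{2 a^{3}}$.

Setting $a = \frac{2}{5}$:
$$I = \frac{375 \pi}{16}.$$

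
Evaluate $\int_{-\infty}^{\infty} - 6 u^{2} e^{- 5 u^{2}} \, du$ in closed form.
$- \frac{3 \sqrt{5} \sqrt{\pi}}{25}$

Consider the simpler parametrised integral
$$J(a) = \int_{-\infty}^{\infty} - 6 e^{- a u^{2}} \, du = - \frac{6 \sqrt{\pi}}{\sqrt{a}}.$$

Differentiating under the integral sign brings down a factor of $(-u^2)$:
$$\frac{dJ}{da} = \int_{-\infty}^{\infty} 6 u^{2} e^{- a u^{2}} \, du = \frac{3 \sqrt{\pi}}{a^{\frac{3}{2}}}.$$

The integral on the left is $-I$, so $I = - \frac{3 \sqrt{\pi}}{a^{\frac{3}{2}}}$.

Setting $a = 5$:
$$I = - \frac{3 \sqrt{5} \sqrt{\pi}}{25}.$$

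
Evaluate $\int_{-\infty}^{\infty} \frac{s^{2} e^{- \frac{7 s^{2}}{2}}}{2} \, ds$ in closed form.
$\frac{\sqrt{14} \sqrt{\pi}}{98}$

Consider the simpler parametrised integral
$$J(a) = \int_{-\infty}^{\infty} \frac{e^{- a s^{2}}}{2} \, ds = \frac{\sqrt{\pi}}{2 \sqrt{a}}.$$

Differentiating under the integral sign brings down a factor of $(-s^2)$:
$$\frac{dJ}{da} = \int_{-\infty}^{\infty} - \frac{s^{2} e^{- a s^{2}}}{2} \, ds = - \frac{\sqrt{\pi}}{4 a^{\frac{3}{2}}}.$$

The integral on the left is $-I$, so $I = \frac{\sqrt{\pi}}{4 a^{\frac{3}{2}}}$.

Setting $a = \frac{7}{2}$:
$$I = \frac{\sqrt{14} \sqrt{\pi}}{98}.$$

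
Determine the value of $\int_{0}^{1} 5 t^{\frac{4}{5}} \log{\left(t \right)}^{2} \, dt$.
$\frac{1250}{729}$

Start from the elementary integral
$$J(a) = \int_{0}^{1} 5 t^{a} \, dt = \frac{5}{a + 1}.$$

Differentiating under the integral sign brings down a factor of $\ln t$:
$$\frac{dJ}{da} = \int_{0}^{1} 5 t^{a} \log{\left(t \right)} \, dt = - \frac{5}{\left(a + 1\right)^{2}}.$$

Repeating twice in total — each differentiation brings down another $\ln t$ — gives
$$\frac{d^{2}J}{da^{2}} = \int_{0}^{1} 5 t^{a} \log{\left(t \right)}^{2} \, dt = \frac{10}{\left(a + 1\right)^{3}},$$
and the integrand here is exactly the target integrand, so $I = \frac{10}{\left(a + 1\right)^{3}}$.

Setting $a = \frac{4}{5}$:
$$I = \frac{1250}{729}.$$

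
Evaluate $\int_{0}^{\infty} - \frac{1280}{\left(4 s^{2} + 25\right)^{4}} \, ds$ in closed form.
$- \frac{4 \pi}{3125}$

Recall the elementary integral
$$J(a) = \int_{0}^{\infty} - \frac{5}{a^{2} + s^{2}} \, ds = - \frac{5 \pi}{2 a}.$$

Differentiating under the integral sign with respect to $a$,
$$\frac{dJ}{da} = \int_{0}^{\infty} \frac{10 a}{\left(a^{2} + s^{2}\right)^{2}} \, ds = \frac{5 \pi}{2 a^{2}},$$
so $\int_{0}^{\infty} - \frac{5}{\left(a^{2} + s^{2}\right)^{2}} \, ds = - \frac{5 \pi}{4 a^{3}}$.

Repeating — each differentiation of $1/(s^2+a^2)^j$ produces $-2ja/(s^2+a^2)^{j+1}$ — and dividing through by $-2ja$ at each step yields, after $3$ differentiations in total,
$$\int_{0}^{\infty} - \frac{5}{\left(a^{2} + s^{2}\right)^{4}} \, ds = - \frac{25 \pi}{32 a^{7}}.$$

Setting $a = \frac{5}{2}$:
$$I = - \frac{4 \pi}{3125}.$$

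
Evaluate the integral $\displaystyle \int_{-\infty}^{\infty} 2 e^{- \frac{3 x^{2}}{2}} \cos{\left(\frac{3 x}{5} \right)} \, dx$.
$\frac{2 \sqrt{6} \sqrt{\pi}}{3 e^{\frac{3}{50}}}$

Treat the cosine frequency as a parameter and define $I(b) = \int_{-\infty}^{\infty} 2 e^{- \frac{3 x^{2}}{2}} \cos{\left(b x \right)} \, dx$.

Differentiating under the integral sign,
$$I'(b) = \int_{-\infty}^{\infty} - 2 x e^{- \frac{3 x^{2}}{2}} \sin{\left(b x \right)} \, dx.$$

Integrate $\int_{-\infty}^{\infty} x \sin(b x)\, e^{- \frac{3 x^{2}}{2}}\, dx$ by parts with $u = \sin(b x)$ and $dv = x\, e^{- \frac{3 x^{2}}{2}}\, dx$, giving $v = - \frac{e^{- \frac{3 x^{2}}{2}}}{3}$. The boundary term vanishes and
$$\int_{-\infty}^{\infty} x \sin(b x)\, e^{- \frac{3 x^{2}}{2}}\, dx = \frac{b}{3} \int_{-\infty}^{\infty} \cos(b x)\, e^{- \frac{3 x^{2}}{2}}\, dx,$$
so $I'(b) = - \frac{b}{3}\, I(b)$.

This is a separable first-order ODE; solving with the initial condition $I(0) = \int_{-\infty}^{\infty} 2 e^{- \frac{3 x^{2}}{2}}\,dx = \frac{2 \sqrt{6} \sqrt{\pi}}{3}$ gives
$$I(b) = \frac{2 \sqrt{6} \sqrt{\pi} e^{- \frac{b^{2}}{6}}}{3}.$$

Setting $b = \frac{3}{5}$:
$$I = \frac{2 \sqrt{6} \sqrt{\pi}}{3 e^{\frac{3}{50}}}.$$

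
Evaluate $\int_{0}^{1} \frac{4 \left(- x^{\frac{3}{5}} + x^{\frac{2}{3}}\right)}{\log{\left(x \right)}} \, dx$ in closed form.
$- \log{\left(\frac{331776}{390625} \right)}$

Replace the exponent $\frac{3}{5}$ by a parameter $a$: let $I(a) = \int_{0}^{1} \frac{4 \left(x^{\frac{2}{3}} - x^{a}\right)}{\log{\left(x \right)}} \, dx$.

Since $\dfrac{\partial}{\partial a}\,x^{a} = x^{a} \ln x$, the $\ln x$ in the denominator cancels and
$$\frac{dI}{da} = \int_{0}^{1} -4 x^{a} \, dx = -4 \left[\frac{x^{a+1}}{a+1}\right]_0^1 = - \frac{4}{a + 1}.$$

Integrating with respect to $a$ gives $I(a) = - \log{\left(\frac{81 \left(a + 1\right)^{4}}{625} \right)} + C$.

At $a = \frac{2}{3}$ the integrand is identically $0$, so $I(\frac{2}{3}) = 0$. The closed form gives $0$, hence $C = 0$.

Setting $a = \frac{3}{5}$:
$$I = - \log{\left(\frac{331776}{390625} \right)}.$$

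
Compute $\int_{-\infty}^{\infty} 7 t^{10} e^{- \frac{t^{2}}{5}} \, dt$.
$\frac{20671875 \sqrt{5} \sqrt{\pi}}{32}$

Consider the simpler parametrised integral
$$J(a) = \int_{-\infty}^{\infty} 7 e^{- a t^{2}} \, dt = \frac{7 \sqrt{\pi}}{\sqrt{a}}.$$

Differentiating under the integral sign brings down a factor of $(-t^2)$:
$$\frac{dJ}{da} = \int_{-\infty}^{\infty} - 7 t^{2} e^{- a t^{2}} \, dt = - \frac{7 \sqrt{\pi}}{2 a^{\frac{3}{2}}}.$$

Repeating $5$ times in total — each differentiation brings down another $(-t^2)$ — gives
$$\frac{d^{5}J}{da^{5}} = \int_{-\infty}^{\infty} - 7 t^{10} e^{- a t^{2}} \, dt = - \frac{6615 \sqrt{\pi}}{32 a^{\frac{11}{2}}},$$
and the integrand here is $(-1)^{5}$ times the target integrand, so $I = (-1)^{5}\,\frac{d^{5}J}{da^{5}} = \frac{6615 \sqrt{\pi}}{32 a^{\frac{11}{2}}}$.

Setting $a = \frac{1}{5}$:
$$I = \frac{20671875 \sqrt{5} \sqrt{\pi}}{32}.$$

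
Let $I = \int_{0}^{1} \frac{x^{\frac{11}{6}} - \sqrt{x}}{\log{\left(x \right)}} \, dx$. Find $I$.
$- \log{\left(\frac{9}{17} \right)}$

Introduce a parameter $a$ in the exponent: let $I(a) = \int_{0}^{1} \frac{x^{\frac{11}{6}} - x^{a}}{\log{\left(x \right)}} \, dx$.

Since $\dfrac{\partial}{\partial a}\,x^{a} = x^{a} \ln x$, the $\ln x$ in the denominator cancels and
$$\frac{dI}{da} = \int_{0}^{1} -1 x^{a} \, dx = -1 \left[\frac{x^{a+1}}{a+1}\right]_0^1 = - \frac{1}{a + 1}.$$

Integrating with respect to $a$ gives $I(a) = - \log{\left(\frac{6 a}{17} + \frac{6}{17} \right)} + C$.

At $a = \frac{11}{6}$ the integrand is identically $0$, so $I(\frac{11}{6}) = 0$. The closed form gives $0$, hence $C = 0$.

Setting $a = \frac{1}{2}$:
$$I = - \log{\left(\frac{9}{17} \right)}.$$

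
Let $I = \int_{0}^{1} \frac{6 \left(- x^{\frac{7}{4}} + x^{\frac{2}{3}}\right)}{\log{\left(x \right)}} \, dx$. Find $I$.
$\log{\left(\frac{64000000}{1291467969} \right)}$

Replace the exponent $\frac{2}{3}$ by a parameter $a$: let $I(a) = \int_{0}^{1} \frac{6 \left(- x^{\frac{7}{4}} + x^{a}\right)}{\log{\left(x \right)}} \, dx$.

Since $\dfrac{\partial}{\partial a}\,x^{a} = x^{a} \ln x$, the $\ln x$ in the denominator cancels and
$$\frac{dI}{da} = \int_{0}^{1} 6 x^{a} \, dx = 6 \left[\frac{x^{a+1}}{a+1}\right]_0^1 = \frac{6}{a + 1}.$$

Integrating with respect to $a$ gives $I(a) = \log{\left(\frac{4096 \left(a + 1\right)^{6}}{1771561} \right)} + C$.

At $a = \frac{7}{4}$ the integrand is identically $0$, so $I(\frac{7}{4}) = 0$. The closed form gives $0$, hence $C = 0$.

Setting $a = \frac{2}{3}$:
$$I = \log{\left(\frac{64000000}{1291467969} \right)}.$$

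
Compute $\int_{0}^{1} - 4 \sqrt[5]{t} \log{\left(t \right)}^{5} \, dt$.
$\frac{78125}{486}$

Begin with the known integral
$$J(a) = \int_{0}^{1} - 4 t^{a} \, dt = - \frac{4}{a + 1}.$$

Differentiating under the integral sign brings down a factor of $\ln t$:
$$\frac{dJ}{da} = \int_{0}^{1} - 4 t^{a} \log{\left(t \right)} \, dt = \frac{4}{\left(a + 1\right)^{2}}.$$

Repeating $5$ times in total — each differentiation brings down another $\ln t$ — gives
$$\frac{d^{5}J}{da^{5}} = \int_{0}^{1} - 4 t^{a} \log{\left(t \right)}^{5} \, dt = \frac{480}{\left(a + 1\right)^{6}},$$
and the integrand here is exactly the target integrand, so $I = \frac{480}{\left(a + 1\right)^{6}}$.

Setting $a = \frac{1}{5}$:
$$I = \frac{78125}{486}.$$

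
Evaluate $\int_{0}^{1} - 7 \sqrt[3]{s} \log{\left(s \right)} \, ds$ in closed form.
$\frac{63}{16}$

Begin with the known integral
$$J(a) = \int_{0}^{1} - 7 s^{a} \, ds = - \frac{7}{a + 1}.$$

Differentiating under the integral sign brings down a factor of $\ln s$:
$$\frac{dJ}{da} = \int_{0}^{1} - 7 s^{a} \log{\left(s \right)} \, ds = \frac{7}{\left(a + 1\right)^{2}}.$$

The integral on the left is $I$, so $I = \frac{7}{\left(a + 1\right)^{2}}$.

Setting $a = \frac{1}{3}$:
$$I = \frac{63}{16}.$$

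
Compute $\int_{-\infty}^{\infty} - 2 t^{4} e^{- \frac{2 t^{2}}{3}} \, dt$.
$- \frac{27 \sqrt{6} \sqrt{\pi}}{16}$

Consider the simpler parametrised integral
$$J(a) = \int_{-\infty}^{\infty} - 2 e^{- a t^{2}} \, dt = - \frac{2 \sqrt{\pi}}{\sqrt{a}}.$$

Differentiating under the integral sign brings down a factor of $(-t^2)$:
$$\frac{dJ}{da} = \int_{-\infty}^{\infty} 2 t^{2} e^{- a t^{2}} \, dt = \frac{\sqrt{\pi}}{a^{\frac{3}{2}}}.$$

Repeating twice in total — each differentiation brings down another $(-t^2)$ — gives
$$\frac{d^{2}J}{da^{2}} = \int_{-\infty}^{\infty} - 2 t^{4} e^{- a t^{2}} \, dt = - \frac{3 \sqrt{\pi}}{2 a^{\frac{5}{2}}},$$
and the integrand here is exactly the target integrand, so $I = - \frac{3 \sqrt{\pi}}{2 a^{\frac{5}{2}}}$.

Setting $a = \frac{2}{3}$:
$$I = - \frac{27 \sqrt{6} \sqrt{\pi}}{16}.$$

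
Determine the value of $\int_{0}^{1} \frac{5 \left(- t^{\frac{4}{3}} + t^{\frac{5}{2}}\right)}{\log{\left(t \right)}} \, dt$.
$- \log{\left(\frac{32}{243} \right)}$

Introduce a parameter $a$ in the exponent: let $I(a) = \int_{0}^{1} \frac{5 \left(t^{\frac{5}{2}} - t^{a}\right)}{\log{\left(t \right)}} \, dt$.

Since $\dfrac{\partial}{\partial a}\,t^{a} = t^{a} \ln t$, the $\ln t$ in the denominator cancels and
$$\frac{dI}{da} = \int_{0}^{1} -5 t^{a} \, dt = -5 \left[\frac{t^{a+1}}{a+1}\right]_0^1 = - \frac{5}{a + 1}.$$

Integrating with respect to $a$ gives $I(a) = - \log{\left(\frac{32 \left(a + 1\right)^{5}}{16807} \right)} + C$.

At $a = \frac{5}{2}$ the integrand is identically $0$, so $I(\frac{5}{2}) = 0$. The closed form gives $0$, hence $C = 0$.

Setting $a = \frac{4}{3}$:
$$I = - \log{\left(\frac{32}{243} \right)}.$$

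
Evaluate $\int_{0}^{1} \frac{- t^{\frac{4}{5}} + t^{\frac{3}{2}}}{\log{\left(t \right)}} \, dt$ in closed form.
$\log{\left(\frac{25}{18} \right)}$

Consider the one-parameter family: let $I(a) = \int_{0}^{1} \frac{- t^{\frac{4}{5}} + t^{a}}{\log{\left(t \right)}} \, dt$.

Since $\dfrac{\partial}{\partial a}\,t^{a} = t^{a} \ln t$, the $\ln t$ in the denominator cancels and
$$\frac{dI}{da} = \int_{0}^{1} t^{a} \, dt = \left[\frac{t^{a+1}}{a+1}\right]_0^1 = \frac{1}{a + 1}.$$

Integrating with respect to $a$ gives $I(a) = \log{\left(\frac{5 a}{9} + \frac{5}{9} \right)} + C$.

At $a = \frac{4}{5}$ the integrand is identically $0$, so $I(\frac{4}{5}) = 0$. The closed form gives $0$, hence $C = 0$.

Setting $a = \frac{3}{2}$:
$$I = \log{\left(\frac{25}{18} \right)}.$$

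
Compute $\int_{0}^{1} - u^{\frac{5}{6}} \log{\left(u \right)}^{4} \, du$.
$- \frac{186624}{161051}$

Consider the simpler parametrised integral
$$J(a) = \int_{0}^{1} - u^{a} \, du = - \frac{1}{a + 1}.$$

Differentiating under the integral sign brings down a factor of $\ln u$:
$$\frac{dJ}{da} = \int_{0}^{1} - u^{a} \log{\left(u \right)} \, du = \frac{1}{\left(a + 1\right)^{2}}.$$

Repeating $4$ times in total — each differentiation brings down another $\ln u$ — gives
$$\frac{d^{4}J}{da^{4}} = \int_{0}^{1} - u^{a} \log{\left(u \right)}^{4} \, du = - \frac{24}{\left(a + 1\right)^{5}},$$
and the integrand here is exactly the target integrand, so $I = - \frac{24}{\left(a + 1\right)^{5}}$.

Setting $a = \frac{5}{6}$:
$$I = - \frac{186624}{161051}.$$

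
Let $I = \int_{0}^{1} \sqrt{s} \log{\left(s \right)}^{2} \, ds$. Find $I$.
$\frac{16}{27}$

Consider the simpler parametrised integral
$$J(a) = \int_{0}^{1} s^{a} \, ds = \frac{1}{a + 1}.$$

Differentiating under the integral sign brings down a factor of $\ln s$:
$$\frac{dJ}{da} = \int_{0}^{1} s^{a} \log{\left(s \right)} \, ds = - \frac{1}{\left(a + 1\right)^{2}}.$$

Repeating twice in total — each differentiation brings down another $\ln s$ — gives
$$\frac{d^{2}J}{da^{2}} = \int_{0}^{1} s^{a} \log{\left(s \right)}^{2} \, ds = \frac{2}{\left(a + 1\right)^{3}},$$
and the integrand here is exactly the target integrand, so $I = \frac{2}{\left(a + 1\right)^{3}}$.

Setting $a = \frac{1}{2}$:
$$I = \frac{16}{27}.$$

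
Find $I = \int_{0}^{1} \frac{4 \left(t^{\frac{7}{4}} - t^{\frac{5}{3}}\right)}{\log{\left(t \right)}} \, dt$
$- \log{\left(\frac{1048576}{1185921} \right)}$

Introduce a parameter $a$ in the exponent: let $I(a) = \int_{0}^{1} \frac{4 \left(t^{\frac{7}{4}} - t^{a}\right)}{\log{\left(t \right)}} \, dt$.

Since $\dfrac{\partial}{\partial a}\,t^{a} = t^{a} \ln t$, the $\ln t$ in the denominator cancels and
$$\frac{dI}{da} = \int_{0}^{1} -4 t^{a} \, dt = -4 \left[\frac{t^{a+1}}{a+1}\right]_0^1 = - \frac{4}{a + 1}.$$

Integrating with respect to $a$ gives $I(a) = - \log{\left(\frac{256 \left(a + 1\right)^{4}}{14641} \right)} + C$.

At $a = \frac{7}{4}$ the integrand is identically $0$, so $I(\frac{7}{4}) = 0$. The closed form gives $0$, hence $C = 0$.

Setting $a = \frac{5}{3}$:
$$I = - \log{\left(\frac{1048576}{1185921} \right)}.$$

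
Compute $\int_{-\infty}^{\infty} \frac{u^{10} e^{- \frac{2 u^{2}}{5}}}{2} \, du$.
$\frac{2953125 \sqrt{10} \sqrt{\pi}}{4096}$

Begin with the known integral
$$J(a) = \int_{-\infty}^{\infty} \frac{e^{- a u^{2}}}{2} \, du = \frac{\sqrt{\pi}}{2 \sqrt{a}}.$$

Differentiating under the integral sign brings down a factor of $(-u^2)$:
$$\frac{dJ}{da} = \int_{-\infty}^{\infty} - \frac{u^{2} e^{- a u^{2}}}{2} \, du = - \frac{\sqrt{\pi}}{4 a^{\frac{3}{2}}}.$$

Repeating $5$ times in total — each differentiation brings down another $(-u^2)$ — gives
$$\frac{d^{5}J}{da^{5}} = \int_{-\infty}^{\infty} - \frac{u^{10} e^{- a u^{2}}}{2} \, du = - \frac{945 \sqrt{\pi}}{64 a^{\frac{11}{2}}},$$
and the integrand here is $(-1)^{5}$ times the target integrand, so $I = (-1)^{5}\,\frac{d^{5}J}{da^{5}} = \frac{945 \sqrt{\pi}}{64 a^{\frac{11}{2}}}$.

Setting $a = \frac{2}{5}$:
$$I = \frac{2953125 \sqrt{10} \sqrt{\pi}}{4096}.$$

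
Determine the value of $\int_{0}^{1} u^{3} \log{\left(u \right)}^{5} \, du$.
$- \frac{15}{512}$

Consider the simpler parametrised integral
$$J(a) = \int_{0}^{1} u^{a} \, du = \frac{1}{a + 1}.$$

Differentiating under the integral sign brings down a factor of $\ln u$:
$$\frac{dJ}{da} = \int_{0}^{1} u^{a} \log{\left(u \right)} \, du = - \frac{1}{\left(a + 1\right)^{2}}.$$

Repeating $5$ times in total — each differentiation brings down another $\ln u$ — gives
$$\frac{d^{5}J}{da^{5}} = \int_{0}^{1} u^{a} \log{\left(u \right)}^{5} \, du = - \frac{120}{\left(a + 1\right)^{6}},$$
and the integrand here is exactly the target integrand, so $I = - \frac{120}{\left(a + 1\right)^{6}}$.

Setting $a = 3$:
$$I = - \frac{15}{512}.$$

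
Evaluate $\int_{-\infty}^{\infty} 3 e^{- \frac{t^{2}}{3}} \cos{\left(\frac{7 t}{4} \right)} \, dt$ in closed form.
$\frac{3 \sqrt{3} \sqrt{\pi}}{e^{\frac{147}{64}}}$

Treat the cosine frequency as a parameter and define $I(b) = \int_{-\infty}^{\infty} 3 e^{- \frac{t^{2}}{3}} \cos{\left(b t \right)} \, dt$.

Differentiating under the integral sign,
$$I'(b) = \int_{-\infty}^{\infty} - 3 t e^{- \frac{t^{2}}{3}} \sin{\left(b t \right)} \, dt.$$

Integrate $\int_{-\infty}^{\infty} t \sin(b t)\, e^{- \frac{t^{2}}{3}}\, dt$ by parts with $u = \sin(b t)$ and $dv = t\, e^{- \frac{t^{2}}{3}}\, dt$, giving $v = - \frac{3 e^{- \frac{t^{2}}{3}}}{2}$. The boundary term vanishes and
$$\int_{-\infty}^{\infty} t \sin(b t)\, e^{- \frac{t^{2}}{3}}\, dt = \frac{3 b}{2} \int_{-\infty}^{\infty} \cos(b t)\, e^{- \frac{t^{2}}{3}}\, dt,$$
so $I'(b) = - \frac{3 b}{2}\, I(b)$.

This is a separable first-order ODE; solving with the initial condition $I(0) = \int_{-\infty}^{\infty} 3 e^{- \frac{t^{2}}{3}}\,dt = 3 \sqrt{3} \sqrt{\pi}$ gives
$$I(b) = 3 \sqrt{3} \sqrt{\pi} e^{- \frac{3 b^{2}}{4}}.$$

Setting $b = \frac{7}{4}$:
$$I = \frac{3 \sqrt{3} \sqrt{\pi}}{e^{\frac{147}{64}}}.$$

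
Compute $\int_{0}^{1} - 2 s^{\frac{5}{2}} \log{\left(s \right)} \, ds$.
$\frac{8}{49}$

Consider the simpler parametrised integral
$$J(a) = \int_{0}^{1} - 2 s^{a} \, ds = - \frac{2}{a + 1}.$$

Differentiating under the integral sign brings down a factor of $\ln s$:
$$\frac{dJ}{da} = \int_{0}^{1} - 2 s^{a} \log{\left(s \right)} \, ds = \frac{2}{\left(a + 1\right)^{2}}.$$

The integral on the left is $I$, so $I = \frac{2}{\left(a + 1\right)^{2}}$.

Setting $a = \frac{5}{2}$:
$$I = \frac{8}{49}.$$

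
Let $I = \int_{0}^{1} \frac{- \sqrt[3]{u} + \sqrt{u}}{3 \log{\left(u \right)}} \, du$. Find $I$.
$\log{\left(\frac{3^{\frac{2}{3}}}{2} \right)}$

Consider the one-parameter family: let $I(a) = \int_{0}^{1} \frac{- \sqrt[3]{u} + u^{a}}{3 \log{\left(u \right)}} \, du$.

Since $\dfrac{\partial}{\partial a}\,u^{a} = u^{a} \ln u$, the $\ln u$ in the denominator cancels and
$$\frac{dI}{da} = \int_{0}^{1} \frac{1}{3} u^{a} \, du = \frac{1}{3} \left[\frac{u^{a+1}}{a+1}\right]_0^1 = \frac{1}{3 \left(a + 1\right)}.$$

Integrating with respect to $a$ gives $I(a) = \log{\left(\frac{\sqrt[3]{6} \sqrt[3]{a + 1}}{2} \right)} + C$.

At $a = \frac{1}{3}$ the integrand is identically $0$, so $I(\frac{1}{3}) = 0$. The closed form gives $0$, hence $C = 0$.

Setting $a = \frac{1}{2}$:
$$I = \log{\left(\frac{3^{\frac{2}{3}}}{2} \right)}.$$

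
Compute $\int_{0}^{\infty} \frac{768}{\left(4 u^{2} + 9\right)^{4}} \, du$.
$\frac{20 \pi}{729}$

Begin with the known result
$$J(a) = \int_{0}^{\infty} \frac{3}{a^{2} + u^{2}} \, du = \frac{3 \pi}{2 a}.$$

Differentiating under the integral sign with respect to $a$,
$$\frac{dJ}{da} = \int_{0}^{\infty} - \frac{6 a}{\left(a^{2} + u^{2}\right)^{2}} \, du = - \frac{3 \pi}{2 a^{2}},$$
so $\int_{0}^{\infty} \frac{3}{\left(a^{2} + u^{2}\right)^{2}} \, du = \frac{3 \pi}{4 a^{3}}$.

Repeating — each differentiation of $1/(u^2+a^2)^j$ produces $-2ja/(u^2+a^2)^{j+1}$ — and dividing through by $-2ja$ at each step yields, after $3$ differentiations in total,
$$\int_{0}^{\infty} \frac{3}{\left(a^{2} + u^{2}\right)^{4}} \, du = \frac{15 \pi}{32 a^{7}}.$$

Setting $a = \frac{3}{2}$:
$$I = \frac{20 \pi}{729}.$$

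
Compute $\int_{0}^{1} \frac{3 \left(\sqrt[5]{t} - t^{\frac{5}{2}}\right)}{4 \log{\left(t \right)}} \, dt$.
$\log{\left(\frac{2 \sqrt{2} \cdot 3^{\frac{3}{4}} \sqrt[4]{35}}{35} \right)}$

Consider the one-parameter family: let $I(a) = \int_{0}^{1} \frac{3 \left(\sqrt[5]{t} - t^{a}\right)}{4 \log{\left(t \right)}} \, dt$.

Since $\dfrac{\partial}{\partial a}\,t^{a} = t^{a} \ln t$, the $\ln t$ in the denominator cancels and
$$\frac{dI}{da} = \int_{0}^{1} - \frac{3}{4} t^{a} \, dt = - \frac{3}{4} \left[\frac{t^{a+1}}{a+1}\right]_0^1 = - \frac{3}{4 a + 4}.$$

Integrating with respect to $a$ gives $I(a) = - \frac{3 \log{\left(a + 1 \right)}}{4} - \frac{3 \log{\left(5 \right)}}{4} + \frac{3 \log{\left(6 \right)}}{4} + C$.

At $a = \frac{1}{5}$ the integrand is identically $0$, so $I(\frac{1}{5}) = 0$. The closed form gives $0$, hence $C = 0$.

Setting $a = \frac{5}{2}$:
$$I = \log{\left(\frac{2 \sqrt{2} \cdot 3^{\frac{3}{4}} \sqrt[4]{35}}{35} \right)}.$$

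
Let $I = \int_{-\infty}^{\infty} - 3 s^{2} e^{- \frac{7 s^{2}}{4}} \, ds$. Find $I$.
$- \frac{12 \sqrt{7} \sqrt{\pi}}{49}$

Begin with the known integral
$$J(a) = \int_{-\infty}^{\infty} - 3 e^{- a s^{2}} \, ds = - \frac{3 \sqrt{\pi}}{\sqrt{a}}.$$

Differentiating under the integral sign brings down a factor of $(-s^2)$:
$$\frac{dJ}{da} = \int_{-\infty}^{\infty} 3 s^{2} e^{- a s^{2}} \, ds = \frac{3 \sqrt{\pi}}{2 a^{\frac{3}{2}}}.$$

The integral on the left is $-I$, so $I = - \frac{3 \sqrt{\pi}}{2 a^{\frac{3}{2}}}$.

Setting $a = \frac{7}{4}$:
$$I = - \frac{12 \sqrt{7} \sqrt{\pi}}{49}.$$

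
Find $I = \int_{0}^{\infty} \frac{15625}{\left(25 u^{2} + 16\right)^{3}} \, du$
$\frac{9375 \pi}{16384}$

Begin with the known result
$$J(a) = \int_{0}^{\infty} \frac{1}{a^{2} + u^{2}} \, du = \frac{\pi}{2 a}.$$

Differentiating under the integral sign with respect to $a$,
$$\frac{dJ}{da} = \int_{0}^{\infty} - \frac{2 a}{\left(a^{2} + u^{2}\right)^{2}} \, du = - \frac{\pi}{2 a^{2}},$$
so $\int_{0}^{\infty} \frac{1}{\left(a^{2} + u^{2}\right)^{2}} \, du = \frac{\pi}{4 a^{3}}$.

Repeating — each differentiation of $1/(u^2+a^2)^j$ produces $-2ja/(u^2+a^2)^{j+1}$ — and dividing through by $-2ja$ at each step yields, after $2$ differentiations in total,
$$\int_{0}^{\infty} \frac{1}{\left(a^{2} + u^{2}\right)^{3}} \, du = \frac{3 \pi}{16 a^{5}}.$$

Setting $a = \frac{4}{5}$:
$$I = \frac{9375 \pi}{16384}.$$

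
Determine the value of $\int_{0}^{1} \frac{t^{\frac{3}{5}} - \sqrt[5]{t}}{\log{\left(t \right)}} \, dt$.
$\log{\left(\frac{4}{3} \right)}$

Consider the one-parameter family: let $I(a) = \int_{0}^{1} \frac{- \sqrt[5]{t} + t^{a}}{\log{\left(t \right)}} \, dt$.

Since $\dfrac{\partial}{\partial a}\,t^{a} = t^{a} \ln t$, the $\ln t$ in the denominator cancels and
$$\frac{dI}{da} = \int_{0}^{1} t^{a} \, dt = \left[\frac{t^{a+1}}{a+1}\right]_0^1 = \frac{1}{a + 1}.$$

Integrating with respect to $a$ gives $I(a) = \log{\left(\frac{5 a}{6} + \frac{5}{6} \right)} + C$.

At $a = \frac{1}{5}$ the integrand is identically $0$, so $I(\frac{1}{5}) = 0$. The closed form gives $0$, hence $C = 0$.

Setting $a = \frac{3}{5}$:
$$I = \log{\left(\frac{4}{3} \right)}.$$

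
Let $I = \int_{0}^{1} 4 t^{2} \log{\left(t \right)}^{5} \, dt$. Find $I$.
$- \frac{160}{243}$

Start from the elementary integral
$$J(a) = \int_{0}^{1} 4 t^{a} \, dt = \frac{4}{a + 1}.$$

Differentiating under the integral sign brings down a factor of $\ln t$:
$$\frac{dJ}{da} = \int_{0}^{1} 4 t^{a} \log{\left(t \right)} \, dt = - \frac{4}{\left(a + 1\right)^{2}}.$$

Repeating $5$ times in total — each differentiation brings down another $\ln t$ — gives
$$\frac{d^{5}J}{da^{5}} = \int_{0}^{1} 4 t^{a} \log{\left(t \right)}^{5} \, dt = - \frac{480}{\left(a + 1\right)^{6}},$$
and the integrand here is exactly the target integrand, so $I = - \frac{480}{\left(a + 1\right)^{6}}$.

Setting $a = 2$:
$$I = - \frac{160}{243}.$$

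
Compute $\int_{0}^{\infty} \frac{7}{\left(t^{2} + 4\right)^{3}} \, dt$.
$\frac{21 \pi}{512}$

Recall the elementary integral
$$J(a) = \int_{0}^{\infty} \frac{7}{a^{2} + t^{2}} \, dt = \frac{7 \pi}{2 a}.$$

Differentiating under the integral sign with respect to $a$,
$$\frac{dJ}{da} = \int_{0}^{\infty} - \frac{14 a}{\left(a^{2} + t^{2}\right)^{2}} \, dt = - \frac{7 \pi}{2 a^{2}},$$
so $\int_{0}^{\infty} \frac{7}{\left(a^{2} + t^{2}\right)^{2}} \, dt = \frac{7 \pi}{4 a^{3}}$.

Repeating — each differentiation of $1/(t^2+a^2)^j$ produces $-2ja/(t^2+a^2)^{j+1}$ — and dividing through by $-2ja$ at each step yields, after $2$ differentiations in total,
$$\int_{0}^{\infty} \frac{7}{\left(a^{2} + t^{2}\right)^{3}} \, dt = \frac{21 \pi}{16 a^{5}}.$$

Setting $a = 2$:
$$I = \frac{21 \pi}{512}.$$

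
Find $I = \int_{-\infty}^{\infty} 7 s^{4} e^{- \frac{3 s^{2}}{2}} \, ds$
$\frac{7 \sqrt{6} \sqrt{\pi}}{9}$

Consider the simpler parametrised integral
$$J(a) = \int_{-\infty}^{\infty} 7 e^{- a s^{2}} \, ds = \frac{7 \sqrt{\pi}}{\sqrt{a}}.$$

Differentiating under the integral sign brings down a factor of $(-s^2)$:
$$\frac{dJ}{da} = \int_{-\infty}^{\infty} - 7 s^{2} e^{- a s^{2}} \, ds = - \frac{7 \sqrt{\pi}}{2 a^{\frac{3}{2}}}.$$

Repeating twice in total — each differentiation brings down another $(-s^2)$ — gives
$$\frac{d^{2}J}{da^{2}} = \int_{-\infty}^{\infty} 7 s^{4} e^{- a s^{2}} \, ds = \frac{21 \sqrt{\pi}}{4 a^{\frac{5}{2}}},$$
and the integrand here is exactly the target integrand, so $I = \frac{21 \sqrt{\pi}}{4 a^{\frac{5}{2}}}$.

Setting $a = \frac{3}{2}$:
$$I = \frac{7 \sqrt{6} \sqrt{\pi}}{9}.$$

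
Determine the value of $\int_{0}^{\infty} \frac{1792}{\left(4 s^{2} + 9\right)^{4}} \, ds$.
$\frac{140 \pi}{2187}$

Begin with the known result
$$J(a) = \int_{0}^{\infty} \frac{7}{a^{2} + s^{2}} \, ds = \frac{7 \pi}{2 a}.$$

Differentiating under the integral sign with respect to $a$,
$$\frac{dJ}{da} = \int_{0}^{\infty} - \frac{14 a}{\left(a^{2} + s^{2}\right)^{2}} \, ds = - \frac{7 \pi}{2 a^{2}},$$
so $\int_{0}^{\infty} \frac{7}{\left(a^{2} + s^{2}\right)^{2}} \, ds = \frac{7 \pi}{4 a^{3}}$.

Repeating — each differentiation of $1/(s^2+a^2)^j$ produces $-2ja/(s^2+a^2)^{j+1}$ — and dividing through by $-2ja$ at each step yields, after $3$ differentiations in total,
$$\int_{0}^{\infty} \frac{7}{\left(a^{2} + s^{2}\right)^{4}} \, ds = \frac{35 \pi}{32 a^{7}}.$$

Setting $a = \frac{3}{2}$:
$$I = \frac{140 \pi}{2187}.$$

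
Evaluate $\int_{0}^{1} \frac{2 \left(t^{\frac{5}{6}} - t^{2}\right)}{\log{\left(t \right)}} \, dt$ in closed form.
$- \log{\left(\frac{324}{121} \right)}$

Replace the exponent $2$ by a parameter $a$: let $I(a) = \int_{0}^{1} \frac{2 \left(t^{\frac{5}{6}} - t^{a}\right)}{\log{\left(t \right)}} \, dt$.

Since $\dfrac{\partial}{\partial a}\,t^{a} = t^{a} \ln t$, the $\ln t$ in the denominator cancels and
$$\frac{dI}{da} = \int_{0}^{1} -2 t^{a} \, dt = -2 \left[\frac{t^{a+1}}{a+1}\right]_0^1 = - \frac{2}{a + 1}.$$

Integrating with respect to $a$ gives $I(a) = - \log{\left(\frac{36 \left(a + 1\right)^{2}}{121} \right)} + C$.

At $a = \frac{5}{6}$ the integrand is identically $0$, so $I(\frac{5}{6}) = 0$. The closed form gives $0$, hence $C = 0$.

Setting $a = 2$:
$$I = - \log{\left(\frac{324}{121} \right)}.$$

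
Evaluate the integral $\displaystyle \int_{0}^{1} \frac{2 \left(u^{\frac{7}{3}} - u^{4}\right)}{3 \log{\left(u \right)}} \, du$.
$\log{\left(\frac{2^{\frac{2}{3}} \sqrt[3]{3}}{3} \right)}$

Replace the exponent $4$ by a parameter $a$: let $I(a) = \int_{0}^{1} \frac{2 \left(u^{\frac{7}{3}} - u^{a}\right)}{3 \log{\left(u \right)}} \, du$.

Since $\dfrac{\partial}{\partial a}\,u^{a} = u^{a} \ln u$, the $\ln u$ in the denominator cancels and
$$\frac{dI}{da} = \int_{0}^{1} - \frac{2}{3} u^{a} \, du = - \frac{2}{3} \left[\frac{u^{a+1}}{a+1}\right]_0^1 = - \frac{2}{3 a + 3}.$$

Integrating with respect to $a$ gives $I(a) = - \frac{2 \log{\left(a + 1 \right)}}{3} - \frac{2 \log{\left(3 \right)}}{3} + \frac{2 \log{\left(10 \right)}}{3} + C$.

At $a = \frac{7}{3}$ the integrand is identically $0$, so $I(\frac{7}{3}) = 0$. The closed form gives $0$, hence $C = 0$.

Setting $a = 4$:
$$I = \log{\left(\frac{2^{\frac{2}{3}} \sqrt[3]{3}}{3} \right)}.$$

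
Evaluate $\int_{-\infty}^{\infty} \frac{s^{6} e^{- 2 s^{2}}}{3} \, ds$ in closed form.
$\frac{5 \sqrt{2} \sqrt{\pi}}{128}$

Begin with the known integral
$$J(a) = \int_{-\infty}^{\infty} \frac{e^{- a s^{2}}}{3} \, ds = \frac{\sqrt{\pi}}{3 \sqrt{a}}.$$

Differentiating under the integral sign brings down a factor of $(-s^2)$:
$$\frac{dJ}{da} = \int_{-\infty}^{\infty} - \frac{s^{2} e^{- a s^{2}}}{3} \, ds = - \frac{\sqrt{\pi}}{6 a^{\frac{3}{2}}}.$$

Repeating $3$ times in total — each differentiation brings down another $(-s^2)$ — gives
$$\frac{d^{3}J}{da^{3}} = \int_{-\infty}^{\infty} - \frac{s^{6} e^{- a s^{2}}}{3} \, ds = - \frac{5 \sqrt{\pi}}{8 a^{\frac{7}{2}}},$$
and the integrand here is $(-1)^{3}$ times the target integrand, so $I = (-1)^{3}\,\frac{d^{3}J}{da^{3}} = \frac{5 \sqrt{\pi}}{8 a^{\frac{7}{2}}}$.

Setting $a = 2$:
$$I = \frac{5 \sqrt{2} \sqrt{\pi}}{128}.$$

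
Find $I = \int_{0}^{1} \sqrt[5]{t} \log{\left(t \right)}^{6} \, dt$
$\frac{390625}{1944}$

Begin with the known integral
$$J(a) = \int_{0}^{1} t^{a} \, dt = \frac{1}{a + 1}.$$

Differentiating under the integral sign brings down a factor of $\ln t$:
$$\frac{dJ}{da} = \int_{0}^{1} t^{a} \log{\left(t \right)} \, dt = - \frac{1}{\left(a + 1\right)^{2}}.$$

Repeating $6$ times in total — each differentiation brings down another $\ln t$ — gives
$$\frac{d^{6}J}{da^{6}} = \int_{0}^{1} t^{a} \log{\left(t \right)}^{6} \, dt = \frac{720}{\left(a + 1\right)^{7}},$$
and the integrand here is exactly the target integrand, so $I = \frac{720}{\left(a + 1\right)^{7}}$.

Setting $a = \frac{1}{5}$:
$$I = \frac{390625}{1944}.$$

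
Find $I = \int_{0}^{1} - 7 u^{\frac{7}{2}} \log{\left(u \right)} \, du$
$\frac{28}{81}$

Consider the simpler parametrised integral
$$J(a) = \int_{0}^{1} - 7 u^{a} \, du = - \frac{7}{a + 1}.$$

Differentiating under the integral sign brings down a factor of $\ln u$:
$$\frac{dJ}{da} = \int_{0}^{1} - 7 u^{a} \log{\left(u \right)} \, du = \frac{7}{\left(a + 1\right)^{2}}.$$

The integral on the left is $I$, so $I = \frac{7}{\left(a + 1\right)^{2}}$.

Setting $a = \frac{7}{2}$:
$$I = \frac{28}{81}.$$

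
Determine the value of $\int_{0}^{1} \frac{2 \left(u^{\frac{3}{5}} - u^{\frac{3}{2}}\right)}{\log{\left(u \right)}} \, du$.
$\log{\left(\frac{256}{625} \right)}$

Introduce a parameter $a$ in the exponent: let $I(a) = \int_{0}^{1} \frac{2 \left(- u^{\frac{3}{2}} + u^{a}\right)}{\log{\left(u \right)}} \, du$.

Since $\dfrac{\partial}{\partial a}\,u^{a} = u^{a} \ln u$, the $\ln u$ in the denominator cancels and
$$\frac{dI}{da} = \int_{0}^{1} 2 u^{a} \, du = 2 \left[\frac{u^{a+1}}{a+1}\right]_0^1 = \frac{2}{a + 1}.$$

Integrating with respect to $a$ gives $I(a) = \log{\left(\frac{4 \left(a + 1\right)^{2}}{25} \right)} + C$.

At $a = \frac{3}{2}$ the integrand is identically $0$, so $I(\frac{3}{2}) = 0$. The closed form gives $0$, hence $C = 0$.

Setting $a = \frac{3}{5}$:
$$I = \log{\left(\frac{256}{625} \right)}.$$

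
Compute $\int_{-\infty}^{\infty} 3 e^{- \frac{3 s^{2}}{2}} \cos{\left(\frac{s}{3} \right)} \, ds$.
$\frac{\sqrt{6} \sqrt{\pi}}{e^{\frac{1}{54}}}$

Treat the cosine frequency as a parameter and define $I(b) = \int_{-\infty}^{\infty} 3 e^{- \frac{3 s^{2}}{2}} \cos{\left(b s \right)} \, ds$.

Differentiating under the integral sign,
$$I'(b) = \int_{-\infty}^{\infty} - 3 s e^{- \frac{3 s^{2}}{2}} \sin{\left(b s \right)} \, ds.$$

Integrate $\int_{-\infty}^{\infty} s \sin(b s)\, e^{- \frac{3 s^{2}}{2}}\, ds$ by parts with $u = \sin(b s)$ and $dv = s\, e^{- \frac{3 s^{2}}{2}}\, ds$, giving $v = - \frac{e^{- \frac{3 s^{2}}{2}}}{3}$. The boundary term vanishes and
$$\int_{-\infty}^{\infty} s \sin(b s)\, e^{- \frac{3 s^{2}}{2}}\, ds = \frac{b}{3} \int_{-\infty}^{\infty} \cos(b s)\, e^{- \frac{3 s^{2}}{2}}\, ds,$$
so $I'(b) = - \frac{b}{3}\, I(b)$.

This is a separable first-order ODE; solving with the initial condition $I(0) = \int_{-\infty}^{\infty} 3 e^{- \frac{3 s^{2}}{2}}\,ds = \sqrt{6} \sqrt{\pi}$ gives
$$I(b) = \sqrt{6} \sqrt{\pi} e^{- \frac{b^{2}}{6}}.$$

Setting $b = \frac{1}{3}$:
$$I = \frac{\sqrt{6} \sqrt{\pi}}{e^{\frac{1}{54}}}.$$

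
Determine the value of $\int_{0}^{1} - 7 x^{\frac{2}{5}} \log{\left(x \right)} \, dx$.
$\frac{25}{7}$

Start from the elementary integral
$$J(a) = \int_{0}^{1} - 7 x^{a} \, dx = - \frac{7}{a + 1}.$$

Differentiating under the integral sign brings down a factor of $\ln x$:
$$\frac{dJ}{da} = \int_{0}^{1} - 7 x^{a} \log{\left(x \right)} \, dx = \frac{7}{\left(a + 1\right)^{2}}.$$

The integral on the left is $I$, so $I = \frac{7}{\left(a + 1\right)^{2}}$.

Setting $a = \frac{2}{5}$:
$$I = \frac{25}{7}.$$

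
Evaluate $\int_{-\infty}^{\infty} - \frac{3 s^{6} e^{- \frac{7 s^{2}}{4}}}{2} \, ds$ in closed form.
$- \frac{360 \sqrt{7} \sqrt{\pi}}{2401}$

Consider the simpler parametrised integral
$$J(a) = \int_{-\infty}^{\infty} - \frac{3 e^{- a s^{2}}}{2} \, ds = - \frac{3 \sqrt{\pi}}{2 \sqrt{a}}.$$

Differentiating under the integral sign brings down a factor of $(-s^2)$:
$$\frac{dJ}{da} = \int_{-\infty}^{\infty} \frac{3 s^{2} e^{- a s^{2}}}{2} \, ds = \frac{3 \sqrt{\pi}}{4 a^{\frac{3}{2}}}.$$

Repeating $3$ times in total — each differentiation brings down another $(-s^2)$ — gives
$$\frac{d^{3}J}{da^{3}} = \int_{-\infty}^{\infty} \frac{3 s^{6} e^{- a s^{2}}}{2} \, ds = \frac{45 \sqrt{\pi}}{16 a^{\frac{7}{2}}},$$
and the integrand here is $(-1)^{3}$ times the target integrand, so $I = (-1)^{3}\,\frac{d^{3}J}{da^{3}} = - \frac{45 \sqrt{\pi}}{16 a^{\frac{7}{2}}}$.

Setting $a = \frac{7}{4}$:
$$I = - \frac{360 \sqrt{7} \sqrt{\pi}}{2401}.$$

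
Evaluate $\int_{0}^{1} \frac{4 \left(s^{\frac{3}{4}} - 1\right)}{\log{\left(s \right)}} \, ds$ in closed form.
$\log{\left(\frac{2401}{256} \right)}$

Introduce a parameter $a$ in the exponent: let $I(a) = \int_{0}^{1} \frac{4 \left(s^{a} - 1\right)}{\log{\left(s \right)}} \, ds$.

Since $\dfrac{\partial}{\partial a}\,s^{a} = s^{a} \ln s$, the $\ln s$ in the denominator cancels and
$$\frac{dI}{da} = \int_{0}^{1} 4 s^{a} \, ds = 4 \left[\frac{s^{a+1}}{a+1}\right]_0^1 = \frac{4}{a + 1}.$$

Integrating with respect to $a$ gives $I(a) = 4 \log{\left(a + 1 \right)} + C$.

At $a = 0$ the integrand is identically $0$, so $I(0) = 0$. The closed form gives $0$, hence $C = 0$.

Setting $a = \frac{3}{4}$:
$$I = \log{\left(\frac{2401}{256} \right)}.$$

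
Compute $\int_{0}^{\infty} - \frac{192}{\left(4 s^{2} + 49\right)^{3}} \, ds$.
$- \frac{18 \pi}{16807}$

Recall the elementary integral
$$J(a) = \int_{0}^{\infty} - \frac{3}{a^{2} + s^{2}} \, ds = - \frac{3 \pi}{2 a}.$$

Differentiating under the integral sign with respect to $a$,
$$\frac{dJ}{da} = \int_{0}^{\infty} \frac{6 a}{\left(a^{2} + s^{2}\right)^{2}} \, ds = \frac{3 \pi}{2 a^{2}},$$
so $\int_{0}^{\infty} - \frac{3}{\left(a^{2} + s^{2}\right)^{2}} \, ds = - \frac{3 \pi}{4 a^{3}}$.

Repeating — each differentiation of $1/(s^2+a^2)^j$ produces $-2ja/(s^2+a^2)^{j+1}$ — and dividing through by $-2ja$ at each step yields, after $2$ differentiations in total,
$$\int_{0}^{\infty} - \frac{3}{\left(a^{2} + s^{2}\right)^{3}} \, ds = - \frac{9 \pi}{16 a^{5}}.$$

Setting $a = \frac{7}{2}$:
$$I = - \frac{18 \pi}{16807}.$$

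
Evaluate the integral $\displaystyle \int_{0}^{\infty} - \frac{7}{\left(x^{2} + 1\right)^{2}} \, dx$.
$- \frac{7 \pi}{4}$

Recall the elementary integral
$$J(a) = \int_{0}^{\infty} - \frac{7}{a^{2} + x^{2}} \, dx = - \frac{7 \pi}{2 a}.$$

Differentiating under the integral sign with respect to $a$,
$$\frac{dJ}{da} = \int_{0}^{\infty} \frac{14 a}{\left(a^{2} + x^{2}\right)^{2}} \, dx = \frac{7 \pi}{2 a^{2}},$$
so $\int_{0}^{\infty} - \frac{7}{\left(a^{2} + x^{2}\right)^{2}} \, dx = - \frac{7 \pi}{4 a^{3}}$.

Setting $a = 1$:
$$I = - \frac{7 \pi}{4}.$$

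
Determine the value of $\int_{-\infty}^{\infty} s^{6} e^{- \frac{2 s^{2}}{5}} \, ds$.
$\frac{1875 \sqrt{10} \sqrt{\pi}}{128}$

Consider the simpler parametrised integral
$$J(a) = \int_{-\infty}^{\infty} e^{- a s^{2}} \, ds = \frac{\sqrt{\pi}}{\sqrt{a}}.$$

Differentiating under the integral sign brings down a factor of $(-s^2)$:
$$\frac{dJ}{da} = \int_{-\infty}^{\infty} - s^{2} e^{- a s^{2}} \, ds = - \frac{\sqrt{\pi}}{2 a^{\frac{3}{2}}}.$$

Repeating $3$ times in total — each differentiation brings down another $(-s^2)$ — gives
$$\frac{d^{3}J}{da^{3}} = \int_{-\infty}^{\infty} - s^{6} e^{- a s^{2}} \, ds = - \frac{15 \sqrt{\pi}}{8 a^{\frac{7}{2}}},$$
and the integrand here is $(-1)^{3}$ times the target integrand, so $I = (-1)^{3}\,\frac{d^{3}J}{da^{3}} = \frac{15 \sqrt{\pi}}{8 a^{\frac{7}{2}}}$.

Setting $a = \frac{2}{5}$:
$$I = \frac{1875 \sqrt{10} \sqrt{\pi}}{128}.$$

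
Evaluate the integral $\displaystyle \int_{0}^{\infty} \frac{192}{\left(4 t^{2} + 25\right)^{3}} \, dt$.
$\frac{18 \pi}{3125}$

Begin with the known result
$$J(a) = \int_{0}^{\infty} \frac{3}{a^{2} + t^{2}} \, dt = \frac{3 \pi}{2 a}.$$

Differentiating under the integral sign with respect to $a$,
$$\frac{dJ}{da} = \int_{0}^{\infty} - \frac{6 a}{\left(a^{2} + t^{2}\right)^{2}} \, dt = - \frac{3 \pi}{2 a^{2}},$$
so $\int_{0}^{\infty} \frac{3}{\left(a^{2} + t^{2}\right)^{2}} \, dt = \frac{3 \pi}{4 a^{3}}$.

Repeating — each differentiation of $1/(t^2+a^2)^j$ produces $-2ja/(t^2+a^2)^{j+1}$ — and dividing through by $-2ja$ at each step yields, after $2$ differentiations in total,
$$\int_{0}^{\infty} \frac{3}{\left(a^{2} + t^{2}\right)^{3}} \, dt = \frac{9 \pi}{16 a^{5}}.$$

Setting $a = \frac{5}{2}$:
$$I = \frac{18 \pi}{3125}.$$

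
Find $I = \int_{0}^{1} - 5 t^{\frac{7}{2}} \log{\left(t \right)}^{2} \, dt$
$- \frac{80}{729}$

Start from the elementary integral
$$J(a) = \int_{0}^{1} - 5 t^{a} \, dt = - \frac{5}{a + 1}.$$

Differentiating under the integral sign brings down a factor of $\ln t$:
$$\frac{dJ}{da} = \int_{0}^{1} - 5 t^{a} \log{\left(t \right)} \, dt = \frac{5}{\left(a + 1\right)^{2}}.$$

Repeating twice in total — each differentiation brings down another $\ln t$ — gives
$$\frac{d^{2}J}{da^{2}} = \int_{0}^{1} - 5 t^{a} \log{\left(t \right)}^{2} \, dt = - \frac{10}{\left(a + 1\right)^{3}},$$
and the integrand here is exactly the target integrand, so $I = - \frac{10}{\left(a + 1\right)^{3}}$.

Setting $a = \frac{7}{2}$:
$$I = - \frac{80}{729}.$$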